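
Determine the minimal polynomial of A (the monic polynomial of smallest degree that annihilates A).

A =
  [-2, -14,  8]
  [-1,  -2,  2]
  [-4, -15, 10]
x^3 - 6*x^2 + 12*x - 8

The characteristic polynomial is χ_A(x) = (x - 2)^3, so the eigenvalues are known. The minimal polynomial is
  m_A(x) = Π_λ (x − λ)^{k_λ}
where k_λ is the size of the *largest* Jordan block for λ (equivalently, the smallest k with (A − λI)^k v = 0 for every generalised eigenvector v of λ).

  λ = 2: largest Jordan block has size 3, contributing (x − 2)^3

So m_A(x) = (x - 2)^3 = x^3 - 6*x^2 + 12*x - 8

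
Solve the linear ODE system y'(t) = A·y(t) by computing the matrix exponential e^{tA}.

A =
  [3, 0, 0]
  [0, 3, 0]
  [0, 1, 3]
e^{tA} =
  [exp(3*t), 0, 0]
  [0, exp(3*t), 0]
  [0, t*exp(3*t), exp(3*t)]

Strategy: write A = P · J · P⁻¹ where J is a Jordan canonical form, so e^{tA} = P · e^{tJ} · P⁻¹, and e^{tJ} can be computed block-by-block.

A has Jordan form
J =
  [3, 1, 0]
  [0, 3, 0]
  [0, 0, 3]
(up to reordering of blocks).

Per-block formulas:
  For a 2×2 Jordan block J_2(3): exp(t · J_2(3)) = e^(3t)·(I + t·N), where N is the 2×2 nilpotent shift.
  For a 1×1 block at λ = 3: exp(t · [3]) = [e^(3t)].

After assembling e^{tJ} and conjugating by P, we get:

e^{tA} =
  [exp(3*t), 0, 0]
  [0, exp(3*t), 0]
  [0, t*exp(3*t), exp(3*t)]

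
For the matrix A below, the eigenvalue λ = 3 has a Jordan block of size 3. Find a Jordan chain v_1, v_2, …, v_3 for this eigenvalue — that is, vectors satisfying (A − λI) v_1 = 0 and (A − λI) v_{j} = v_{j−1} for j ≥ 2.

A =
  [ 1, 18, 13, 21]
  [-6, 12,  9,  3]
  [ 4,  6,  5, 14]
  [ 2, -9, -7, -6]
A Jordan chain for λ = 3 of length 3:
v_1 = (-10, 0, -8, 4)ᵀ
v_2 = (-2, -6, 4, 2)ᵀ
v_3 = (1, 0, 0, 0)ᵀ

Let N = A − (3)·I. We want v_3 with N^3 v_3 = 0 but N^2 v_3 ≠ 0; then v_{j-1} := N · v_j for j = 3, …, 2.

Pick v_3 = (1, 0, 0, 0)ᵀ.
Then v_2 = N · v_3 = (-2, -6, 4, 2)ᵀ.
Then v_1 = N · v_2 = (-10, 0, -8, 4)ᵀ.

Sanity check: (A − (3)·I) v_1 = (0, 0, 0, 0)ᵀ = 0. ✓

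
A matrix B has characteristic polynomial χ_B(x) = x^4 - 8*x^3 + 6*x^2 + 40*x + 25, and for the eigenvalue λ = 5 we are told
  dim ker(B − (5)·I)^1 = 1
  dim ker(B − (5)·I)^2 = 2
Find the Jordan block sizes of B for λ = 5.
Block sizes for λ = 5: [2]

From the dimensions of kernels of powers, the number of Jordan blocks of size at least j is d_j − d_{j−1} where d_j = dim ker(N^j) (with d_0 = 0). Computing the differences gives [1, 1].
The number of blocks of size exactly k is (#blocks of size ≥ k) − (#blocks of size ≥ k + 1), so the partition is: 1 block(s) of size 2.
In nonincreasing order the block sizes are [2].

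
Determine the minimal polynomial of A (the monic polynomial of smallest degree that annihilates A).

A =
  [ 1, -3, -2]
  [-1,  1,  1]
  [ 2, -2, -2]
x^3

The characteristic polynomial is χ_A(x) = x^3, so the eigenvalues are known. The minimal polynomial is
  m_A(x) = Π_λ (x − λ)^{k_λ}
where k_λ is the size of the *largest* Jordan block for λ (equivalently, the smallest k with (A − λI)^k v = 0 for every generalised eigenvector v of λ).

  λ = 0: largest Jordan block has size 3, contributing (x − 0)^3

So m_A(x) = x^3 = x^3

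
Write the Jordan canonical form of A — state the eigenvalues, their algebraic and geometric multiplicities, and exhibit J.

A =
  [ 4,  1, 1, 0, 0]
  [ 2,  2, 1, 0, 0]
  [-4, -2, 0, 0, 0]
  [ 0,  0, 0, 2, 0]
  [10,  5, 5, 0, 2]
J_3(2) ⊕ J_1(2) ⊕ J_1(2)

The characteristic polynomial is
  det(x·I − A) = x^5 - 10*x^4 + 40*x^3 - 80*x^2 + 80*x - 32 = (x - 2)^5

Eigenvalues and multiplicities (the geometric multiplicity of λ is n − rank(A − λI), which equals the number of Jordan blocks for λ):
  λ = 2: algebraic multiplicity = 5, geometric multiplicity = 3

Determining the block sizes for each eigenvalue:
  λ = 2: with am = 5 and gm = 3, the partition is not yet determined (e.g. several partitions of 5 into 3 parts exist). Let N = A − (2)·I. Computing rank(N^1) = 2, rank(N^2) = 1, rank(N^3) = 0; the number of blocks of size ≥ j is rank(N^{j−1}) − rank(N^j), giving [3, 1, 1]. So we have 1 block(s) of size 3, 2 block(s) of size 1 → block sizes [3, 1, 1]

Assembling the blocks gives a Jordan form
J =
  [2, 1, 0, 0, 0]
  [0, 2, 1, 0, 0]
  [0, 0, 2, 0, 0]
  [0, 0, 0, 2, 0]
  [0, 0, 0, 0, 2]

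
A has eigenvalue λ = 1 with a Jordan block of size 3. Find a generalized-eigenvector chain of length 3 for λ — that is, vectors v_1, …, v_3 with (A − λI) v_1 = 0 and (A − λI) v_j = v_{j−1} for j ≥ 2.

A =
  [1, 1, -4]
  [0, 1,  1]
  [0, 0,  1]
A Jordan chain for λ = 1 of length 3:
v_1 = (1, 0, 0)ᵀ
v_2 = (-4, 1, 0)ᵀ
v_3 = (0, 0, 1)ᵀ

Let N = A − (1)·I. We want v_3 with N^3 v_3 = 0 but N^2 v_3 ≠ 0; then v_{j-1} := N · v_j for j = 3, …, 2.

Pick v_3 = (0, 0, 1)ᵀ.
Then v_2 = N · v_3 = (-4, 1, 0)ᵀ.
Then v_1 = N · v_2 = (1, 0, 0)ᵀ.

Sanity check: (A − (1)·I) v_1 = (0, 0, 0)ᵀ = 0. ✓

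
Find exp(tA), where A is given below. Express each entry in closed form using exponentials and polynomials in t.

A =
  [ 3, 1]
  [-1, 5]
e^{tA} =
  [-t*exp(4*t) + exp(4*t), t*exp(4*t)]
  [-t*exp(4*t), t*exp(4*t) + exp(4*t)]

Strategy: write A = P · J · P⁻¹ where J is a Jordan canonical form, so e^{tA} = P · e^{tJ} · P⁻¹, and e^{tJ} can be computed block-by-block.

A has Jordan form
J =
  [4, 1]
  [0, 4]
(up to reordering of blocks).

Per-block formulas:
  For a 2×2 Jordan block J_2(4): exp(t · J_2(4)) = e^(4t)·(I + t·N), where N is the 2×2 nilpotent shift.

After assembling e^{tJ} and conjugating by P, we get:

e^{tA} =
  [-t*exp(4*t) + exp(4*t), t*exp(4*t)]
  [-t*exp(4*t), t*exp(4*t) + exp(4*t)]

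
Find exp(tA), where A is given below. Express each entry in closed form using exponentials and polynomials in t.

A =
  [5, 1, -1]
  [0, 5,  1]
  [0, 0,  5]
e^{tA} =
  [exp(5*t), t*exp(5*t), t^2*exp(5*t)/2 - t*exp(5*t)]
  [0, exp(5*t), t*exp(5*t)]
  [0, 0, exp(5*t)]

Strategy: write A = P · J · P⁻¹ where J is a Jordan canonical form, so e^{tA} = P · e^{tJ} · P⁻¹, and e^{tJ} can be computed block-by-block.

A has Jordan form
J =
  [5, 1, 0]
  [0, 5, 1]
  [0, 0, 5]
(up to reordering of blocks).

Per-block formulas:
  For a 3×3 Jordan block J_3(5): exp(t · J_3(5)) = e^(5t)·(I + t·N + (t^2/2)·N^2), where N is the 3×3 nilpotent shift.

After assembling e^{tJ} and conjugating by P, we get:

e^{tA} =
  [exp(5*t), t*exp(5*t), t^2*exp(5*t)/2 - t*exp(5*t)]
  [0, exp(5*t), t*exp(5*t)]
  [0, 0, exp(5*t)]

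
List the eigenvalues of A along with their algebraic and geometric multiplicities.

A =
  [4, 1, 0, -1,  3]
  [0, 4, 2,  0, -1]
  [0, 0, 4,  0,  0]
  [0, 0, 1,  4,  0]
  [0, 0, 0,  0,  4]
λ = 4: alg = 5, geom = 2

Step 1 — factor the characteristic polynomial to read off the algebraic multiplicities:
  χ_A(x) = (x - 4)^5

Step 2 — compute geometric multiplicities via the rank-nullity identity g(λ) = n − rank(A − λI):
  rank(A − (4)·I) = 3, so dim ker(A − (4)·I) = n − 3 = 2

Summary:
  λ = 4: algebraic multiplicity = 5, geometric multiplicity = 2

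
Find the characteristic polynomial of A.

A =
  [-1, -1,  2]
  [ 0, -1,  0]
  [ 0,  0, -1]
x^3 + 3*x^2 + 3*x + 1

Expanding det(x·I − A) (e.g. by cofactor expansion or by noting that A is similar to its Jordan form J, which has the same characteristic polynomial as A) gives
  χ_A(x) = x^3 + 3*x^2 + 3*x + 1
which factors as (x + 1)^3. The eigenvalues (with algebraic multiplicities) are λ = -1 with multiplicity 3.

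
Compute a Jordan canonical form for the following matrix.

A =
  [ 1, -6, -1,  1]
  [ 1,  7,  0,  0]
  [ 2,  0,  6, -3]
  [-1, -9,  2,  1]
J_1(3) ⊕ J_3(4)

The characteristic polynomial is
  det(x·I − A) = x^4 - 15*x^3 + 84*x^2 - 208*x + 192 = (x - 4)^3*(x - 3)

Eigenvalues and multiplicities (the geometric multiplicity of λ is n − rank(A − λI), which equals the number of Jordan blocks for λ):
  λ = 3: algebraic multiplicity = 1, geometric multiplicity = 1
  λ = 4: algebraic multiplicity = 3, geometric multiplicity = 1

Determining the block sizes for each eigenvalue:
  λ = 3: one block (gm = 1), so the single block has size am = 1 → block sizes [1]
  λ = 4: one block (gm = 1), so the single block has size am = 3 → block sizes [3]

Assembling the blocks gives a Jordan form
J =
  [3, 0, 0, 0]
  [0, 4, 1, 0]
  [0, 0, 4, 1]
  [0, 0, 0, 4]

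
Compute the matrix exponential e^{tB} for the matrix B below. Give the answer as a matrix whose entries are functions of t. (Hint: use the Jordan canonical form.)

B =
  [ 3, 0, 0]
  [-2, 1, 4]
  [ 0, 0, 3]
e^{tB} =
  [exp(3*t), 0, 0]
  [-exp(3*t) + exp(t), exp(t), 2*exp(3*t) - 2*exp(t)]
  [0, 0, exp(3*t)]

Strategy: write B = P · J · P⁻¹ where J is a Jordan canonical form, so e^{tB} = P · e^{tJ} · P⁻¹, and e^{tJ} can be computed block-by-block.

B has Jordan form
J =
  [1, 0, 0]
  [0, 3, 0]
  [0, 0, 3]
(up to reordering of blocks).

Per-block formulas:
  For a 1×1 block at λ = 3: exp(t · [3]) = [e^(3t)].
  For a 1×1 block at λ = 1: exp(t · [1]) = [e^(1t)].

After assembling e^{tJ} and conjugating by P, we get:

e^{tB} =
  [exp(3*t), 0, 0]
  [-exp(3*t) + exp(t), exp(t), 2*exp(3*t) - 2*exp(t)]
  [0, 0, exp(3*t)]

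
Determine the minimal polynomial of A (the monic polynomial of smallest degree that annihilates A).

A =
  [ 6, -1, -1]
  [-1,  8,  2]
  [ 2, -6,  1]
x^3 - 15*x^2 + 75*x - 125

The characteristic polynomial is χ_A(x) = (x - 5)^3, so the eigenvalues are known. The minimal polynomial is
  m_A(x) = Π_λ (x − λ)^{k_λ}
where k_λ is the size of the *largest* Jordan block for λ (equivalently, the smallest k with (A − λI)^k v = 0 for every generalised eigenvector v of λ).

  λ = 5: largest Jordan block has size 3, contributing (x − 5)^3

So m_A(x) = (x - 5)^3 = x^3 - 15*x^2 + 75*x - 125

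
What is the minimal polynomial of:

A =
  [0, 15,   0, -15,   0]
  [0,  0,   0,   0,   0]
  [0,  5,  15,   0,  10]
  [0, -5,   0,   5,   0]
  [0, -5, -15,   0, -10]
x^2 - 5*x

The characteristic polynomial is χ_A(x) = x^3*(x - 5)^2, so the eigenvalues are known. The minimal polynomial is
  m_A(x) = Π_λ (x − λ)^{k_λ}
where k_λ is the size of the *largest* Jordan block for λ (equivalently, the smallest k with (A − λI)^k v = 0 for every generalised eigenvector v of λ).

  λ = 0: largest Jordan block has size 1, contributing (x − 0)
  λ = 5: largest Jordan block has size 1, contributing (x − 5)

So m_A(x) = x*(x - 5) = x^2 - 5*x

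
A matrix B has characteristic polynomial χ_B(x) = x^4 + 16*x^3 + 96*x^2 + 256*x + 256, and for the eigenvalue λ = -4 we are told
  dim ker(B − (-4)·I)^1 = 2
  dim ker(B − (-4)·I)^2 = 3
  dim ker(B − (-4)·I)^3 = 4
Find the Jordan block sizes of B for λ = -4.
Block sizes for λ = -4: [3, 1]

From the dimensions of kernels of powers, the number of Jordan blocks of size at least j is d_j − d_{j−1} where d_j = dim ker(N^j) (with d_0 = 0). Computing the differences gives [2, 1, 1].
The number of blocks of size exactly k is (#blocks of size ≥ k) − (#blocks of size ≥ k + 1), so the partition is: 1 block(s) of size 1, 1 block(s) of size 3.
In nonincreasing order the block sizes are [3, 1].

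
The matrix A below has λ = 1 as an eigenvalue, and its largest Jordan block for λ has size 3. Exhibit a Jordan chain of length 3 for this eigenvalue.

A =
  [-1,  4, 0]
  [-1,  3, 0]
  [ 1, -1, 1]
A Jordan chain for λ = 1 of length 3:
v_1 = (0, 0, -1)ᵀ
v_2 = (-2, -1, 1)ᵀ
v_3 = (1, 0, 0)ᵀ

Let N = A − (1)·I. We want v_3 with N^3 v_3 = 0 but N^2 v_3 ≠ 0; then v_{j-1} := N · v_j for j = 3, …, 2.

Pick v_3 = (1, 0, 0)ᵀ.
Then v_2 = N · v_3 = (-2, -1, 1)ᵀ.
Then v_1 = N · v_2 = (0, 0, -1)ᵀ.

Sanity check: (A − (1)·I) v_1 = (0, 0, 0)ᵀ = 0. ✓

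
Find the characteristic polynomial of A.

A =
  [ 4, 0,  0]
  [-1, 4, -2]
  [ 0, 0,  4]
x^3 - 12*x^2 + 48*x - 64

Expanding det(x·I − A) (e.g. by cofactor expansion or by noting that A is similar to its Jordan form J, which has the same characteristic polynomial as A) gives
  χ_A(x) = x^3 - 12*x^2 + 48*x - 64
which factors as (x - 4)^3. The eigenvalues (with algebraic multiplicities) are λ = 4 with multiplicity 3.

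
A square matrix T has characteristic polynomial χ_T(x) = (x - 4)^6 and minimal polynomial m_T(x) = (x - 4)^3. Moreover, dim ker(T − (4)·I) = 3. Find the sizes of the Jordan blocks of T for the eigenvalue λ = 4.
Block sizes for λ = 4: [3, 2, 1]

Step 1 — from the characteristic polynomial, algebraic multiplicity of λ = 4 is 6. From dim ker(T − (4)·I) = 3, there are exactly 3 Jordan blocks for λ = 4.
Step 2 — from the minimal polynomial, the factor (x − 4)^3 tells us the largest block for λ = 4 has size 3.
Step 3 — with total size 6, 3 blocks, and largest block 3, the block sizes (in nonincreasing order) are [3, 2, 1].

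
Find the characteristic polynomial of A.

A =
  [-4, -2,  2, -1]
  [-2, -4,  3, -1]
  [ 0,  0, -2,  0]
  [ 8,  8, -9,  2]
x^4 + 8*x^3 + 24*x^2 + 32*x + 16

Expanding det(x·I − A) (e.g. by cofactor expansion or by noting that A is similar to its Jordan form J, which has the same characteristic polynomial as A) gives
  χ_A(x) = x^4 + 8*x^3 + 24*x^2 + 32*x + 16
which factors as (x + 2)^4. The eigenvalues (with algebraic multiplicities) are λ = -2 with multiplicity 4.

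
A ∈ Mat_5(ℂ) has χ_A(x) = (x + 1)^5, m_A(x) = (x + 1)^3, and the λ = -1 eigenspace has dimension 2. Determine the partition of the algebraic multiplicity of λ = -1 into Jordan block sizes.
Block sizes for λ = -1: [3, 2]

Step 1 — from the characteristic polynomial, algebraic multiplicity of λ = -1 is 5. From dim ker(A − (-1)·I) = 2, there are exactly 2 Jordan blocks for λ = -1.
Step 2 — from the minimal polynomial, the factor (x + 1)^3 tells us the largest block for λ = -1 has size 3.
Step 3 — with total size 5, 2 blocks, and largest block 3, the block sizes (in nonincreasing order) are [3, 2].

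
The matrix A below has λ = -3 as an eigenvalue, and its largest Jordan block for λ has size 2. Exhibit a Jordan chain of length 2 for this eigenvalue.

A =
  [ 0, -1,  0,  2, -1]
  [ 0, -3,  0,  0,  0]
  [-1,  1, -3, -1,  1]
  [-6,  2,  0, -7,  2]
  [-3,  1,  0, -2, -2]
A Jordan chain for λ = -3 of length 2:
v_1 = (3, 0, -1, -6, -3)ᵀ
v_2 = (1, 0, 0, 0, 0)ᵀ

Let N = A − (-3)·I. We want v_2 with N^2 v_2 = 0 but N^1 v_2 ≠ 0; then v_{j-1} := N · v_j for j = 2, …, 2.

Pick v_2 = (1, 0, 0, 0, 0)ᵀ.
Then v_1 = N · v_2 = (3, 0, -1, -6, -3)ᵀ.

Sanity check: (A − (-3)·I) v_1 = (0, 0, 0, 0, 0)ᵀ = 0. ✓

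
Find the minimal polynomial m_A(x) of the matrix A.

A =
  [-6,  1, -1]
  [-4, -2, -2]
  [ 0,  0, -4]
x^2 + 8*x + 16

The characteristic polynomial is χ_A(x) = (x + 4)^3, so the eigenvalues are known. The minimal polynomial is
  m_A(x) = Π_λ (x − λ)^{k_λ}
where k_λ is the size of the *largest* Jordan block for λ (equivalently, the smallest k with (A − λI)^k v = 0 for every generalised eigenvector v of λ).

  λ = -4: largest Jordan block has size 2, contributing (x + 4)^2

So m_A(x) = (x + 4)^2 = x^2 + 8*x + 16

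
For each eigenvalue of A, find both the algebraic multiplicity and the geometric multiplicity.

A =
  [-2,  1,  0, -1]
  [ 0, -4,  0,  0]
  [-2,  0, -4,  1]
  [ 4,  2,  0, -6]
λ = -4: alg = 4, geom = 2

Step 1 — factor the characteristic polynomial to read off the algebraic multiplicities:
  χ_A(x) = (x + 4)^4

Step 2 — compute geometric multiplicities via the rank-nullity identity g(λ) = n − rank(A − λI):
  rank(A − (-4)·I) = 2, so dim ker(A − (-4)·I) = n − 2 = 2

Summary:
  λ = -4: algebraic multiplicity = 4, geometric multiplicity = 2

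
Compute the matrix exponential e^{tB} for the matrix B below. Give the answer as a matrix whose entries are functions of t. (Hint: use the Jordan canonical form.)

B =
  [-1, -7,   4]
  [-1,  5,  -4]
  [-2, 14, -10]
e^{tB} =
  [t*exp(-2*t) + exp(-2*t), -7*t*exp(-2*t), 4*t*exp(-2*t)]
  [-t*exp(-2*t), 7*t*exp(-2*t) + exp(-2*t), -4*t*exp(-2*t)]
  [-2*t*exp(-2*t), 14*t*exp(-2*t), -8*t*exp(-2*t) + exp(-2*t)]

Strategy: write B = P · J · P⁻¹ where J is a Jordan canonical form, so e^{tB} = P · e^{tJ} · P⁻¹, and e^{tJ} can be computed block-by-block.

B has Jordan form
J =
  [-2,  1,  0]
  [ 0, -2,  0]
  [ 0,  0, -2]
(up to reordering of blocks).

Per-block formulas:
  For a 1×1 block at λ = -2: exp(t · [-2]) = [e^(-2t)].
  For a 2×2 Jordan block J_2(-2): exp(t · J_2(-2)) = e^(-2t)·(I + t·N), where N is the 2×2 nilpotent shift.

After assembling e^{tJ} and conjugating by P, we get:

e^{tB} =
  [t*exp(-2*t) + exp(-2*t), -7*t*exp(-2*t), 4*t*exp(-2*t)]
  [-t*exp(-2*t), 7*t*exp(-2*t) + exp(-2*t), -4*t*exp(-2*t)]
  [-2*t*exp(-2*t), 14*t*exp(-2*t), -8*t*exp(-2*t) + exp(-2*t)]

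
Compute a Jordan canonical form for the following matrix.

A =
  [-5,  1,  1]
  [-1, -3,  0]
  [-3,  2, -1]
J_3(-3)

The characteristic polynomial is
  det(x·I − A) = x^3 + 9*x^2 + 27*x + 27 = (x + 3)^3

Eigenvalues and multiplicities (the geometric multiplicity of λ is n − rank(A − λI), which equals the number of Jordan blocks for λ):
  λ = -3: algebraic multiplicity = 3, geometric multiplicity = 1

Determining the block sizes for each eigenvalue:
  λ = -3: one block (gm = 1), so the single block has size am = 3 → block sizes [3]

Assembling the blocks gives a Jordan form
J =
  [-3,  1,  0]
  [ 0, -3,  1]
  [ 0,  0, -3]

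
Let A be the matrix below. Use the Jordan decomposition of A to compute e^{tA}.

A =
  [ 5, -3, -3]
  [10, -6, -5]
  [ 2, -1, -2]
e^{tA} =
  [6*t*exp(-t) + exp(-t), -3*t*exp(-t), -3*t*exp(-t)]
  [10*t*exp(-t), -5*t*exp(-t) + exp(-t), -5*t*exp(-t)]
  [2*t*exp(-t), -t*exp(-t), -t*exp(-t) + exp(-t)]

Strategy: write A = P · J · P⁻¹ where J is a Jordan canonical form, so e^{tA} = P · e^{tJ} · P⁻¹, and e^{tJ} can be computed block-by-block.

A has Jordan form
J =
  [-1,  1,  0]
  [ 0, -1,  0]
  [ 0,  0, -1]
(up to reordering of blocks).

Per-block formulas:
  For a 2×2 Jordan block J_2(-1): exp(t · J_2(-1)) = e^(-1t)·(I + t·N), where N is the 2×2 nilpotent shift.
  For a 1×1 block at λ = -1: exp(t · [-1]) = [e^(-1t)].

After assembling e^{tJ} and conjugating by P, we get:

e^{tA} =
  [6*t*exp(-t) + exp(-t), -3*t*exp(-t), -3*t*exp(-t)]
  [10*t*exp(-t), -5*t*exp(-t) + exp(-t), -5*t*exp(-t)]
  [2*t*exp(-t), -t*exp(-t), -t*exp(-t) + exp(-t)]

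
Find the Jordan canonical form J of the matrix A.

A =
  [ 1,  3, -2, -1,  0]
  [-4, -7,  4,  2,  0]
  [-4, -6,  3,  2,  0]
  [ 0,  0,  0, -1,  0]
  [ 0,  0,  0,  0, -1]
J_2(-1) ⊕ J_1(-1) ⊕ J_1(-1) ⊕ J_1(-1)

The characteristic polynomial is
  det(x·I − A) = x^5 + 5*x^4 + 10*x^3 + 10*x^2 + 5*x + 1 = (x + 1)^5

Eigenvalues and multiplicities (the geometric multiplicity of λ is n − rank(A − λI), which equals the number of Jordan blocks for λ):
  λ = -1: algebraic multiplicity = 5, geometric multiplicity = 4

Determining the block sizes for each eigenvalue:
  λ = -1: 4 blocks summing to 5 forces exactly one block of size 2 and the rest size 1 → block sizes [2, 1, 1, 1]

Assembling the blocks gives a Jordan form
J =
  [-1,  1,  0,  0,  0]
  [ 0, -1,  0,  0,  0]
  [ 0,  0, -1,  0,  0]
  [ 0,  0,  0, -1,  0]
  [ 0,  0,  0,  0, -1]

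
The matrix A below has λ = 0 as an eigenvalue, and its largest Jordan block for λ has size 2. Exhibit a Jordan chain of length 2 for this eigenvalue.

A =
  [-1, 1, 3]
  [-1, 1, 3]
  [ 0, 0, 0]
A Jordan chain for λ = 0 of length 2:
v_1 = (-1, -1, 0)ᵀ
v_2 = (1, 0, 0)ᵀ

Let N = A − (0)·I. We want v_2 with N^2 v_2 = 0 but N^1 v_2 ≠ 0; then v_{j-1} := N · v_j for j = 2, …, 2.

Pick v_2 = (1, 0, 0)ᵀ.
Then v_1 = N · v_2 = (-1, -1, 0)ᵀ.

Sanity check: (A − (0)·I) v_1 = (0, 0, 0)ᵀ = 0. ✓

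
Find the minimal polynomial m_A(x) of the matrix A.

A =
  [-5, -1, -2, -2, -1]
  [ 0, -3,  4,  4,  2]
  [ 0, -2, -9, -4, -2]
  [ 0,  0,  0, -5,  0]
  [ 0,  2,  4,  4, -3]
x^2 + 10*x + 25

The characteristic polynomial is χ_A(x) = (x + 5)^5, so the eigenvalues are known. The minimal polynomial is
  m_A(x) = Π_λ (x − λ)^{k_λ}
where k_λ is the size of the *largest* Jordan block for λ (equivalently, the smallest k with (A − λI)^k v = 0 for every generalised eigenvector v of λ).

  λ = -5: largest Jordan block has size 2, contributing (x + 5)^2

So m_A(x) = (x + 5)^2 = x^2 + 10*x + 25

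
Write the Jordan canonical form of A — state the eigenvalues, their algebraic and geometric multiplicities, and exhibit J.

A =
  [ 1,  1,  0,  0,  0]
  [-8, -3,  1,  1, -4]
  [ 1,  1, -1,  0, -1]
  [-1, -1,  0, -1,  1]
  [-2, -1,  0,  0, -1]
J_3(-1) ⊕ J_2(-1)

The characteristic polynomial is
  det(x·I − A) = x^5 + 5*x^4 + 10*x^3 + 10*x^2 + 5*x + 1 = (x + 1)^5

Eigenvalues and multiplicities (the geometric multiplicity of λ is n − rank(A − λI), which equals the number of Jordan blocks for λ):
  λ = -1: algebraic multiplicity = 5, geometric multiplicity = 2

Determining the block sizes for each eigenvalue:
  λ = -1: with am = 5 and gm = 2, the partition is not yet determined (e.g. several partitions of 5 into 2 parts exist). Let N = A − (-1)·I. Computing rank(N^1) = 3, rank(N^2) = 1, rank(N^3) = 0; the number of blocks of size ≥ j is rank(N^{j−1}) − rank(N^j), giving [2, 2, 1]. So we have 1 block(s) of size 3, 1 block(s) of size 2 → block sizes [3, 2]

Assembling the blocks gives a Jordan form
J =
  [-1,  1,  0,  0,  0]
  [ 0, -1,  1,  0,  0]
  [ 0,  0, -1,  0,  0]
  [ 0,  0,  0, -1,  1]
  [ 0,  0,  0,  0, -1]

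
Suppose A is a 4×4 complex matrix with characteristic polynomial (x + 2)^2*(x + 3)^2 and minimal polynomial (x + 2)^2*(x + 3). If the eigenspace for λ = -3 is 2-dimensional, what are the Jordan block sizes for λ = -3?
Block sizes for λ = -3: [1, 1]

Step 1 — from the characteristic polynomial, algebraic multiplicity of λ = -3 is 2. From dim ker(A − (-3)·I) = 2, there are exactly 2 Jordan blocks for λ = -3.
Step 2 — from the minimal polynomial, the factor (x + 3) tells us the largest block for λ = -3 has size 1.
Step 3 — with total size 2, 2 blocks, and largest block 1, the block sizes (in nonincreasing order) are [1, 1].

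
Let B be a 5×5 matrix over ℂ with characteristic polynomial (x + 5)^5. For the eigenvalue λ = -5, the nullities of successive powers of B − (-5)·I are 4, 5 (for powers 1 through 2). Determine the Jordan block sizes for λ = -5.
Block sizes for λ = -5: [2, 1, 1, 1]

From the dimensions of kernels of powers, the number of Jordan blocks of size at least j is d_j − d_{j−1} where d_j = dim ker(N^j) (with d_0 = 0). Computing the differences gives [4, 1].
The number of blocks of size exactly k is (#blocks of size ≥ k) − (#blocks of size ≥ k + 1), so the partition is: 3 block(s) of size 1, 1 block(s) of size 2.
In nonincreasing order the block sizes are [2, 1, 1, 1].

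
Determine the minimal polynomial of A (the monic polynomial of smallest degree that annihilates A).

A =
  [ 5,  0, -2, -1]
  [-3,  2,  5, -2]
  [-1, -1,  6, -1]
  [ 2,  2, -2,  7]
x^2 - 10*x + 25

The characteristic polynomial is χ_A(x) = (x - 5)^4, so the eigenvalues are known. The minimal polynomial is
  m_A(x) = Π_λ (x − λ)^{k_λ}
where k_λ is the size of the *largest* Jordan block for λ (equivalently, the smallest k with (A − λI)^k v = 0 for every generalised eigenvector v of λ).

  λ = 5: largest Jordan block has size 2, contributing (x − 5)^2

So m_A(x) = (x - 5)^2 = x^2 - 10*x + 25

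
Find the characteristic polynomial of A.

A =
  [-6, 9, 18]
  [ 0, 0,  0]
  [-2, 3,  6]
x^3

Expanding det(x·I − A) (e.g. by cofactor expansion or by noting that A is similar to its Jordan form J, which has the same characteristic polynomial as A) gives
  χ_A(x) = x^3
which factors as x^3. The eigenvalues (with algebraic multiplicities) are λ = 0 with multiplicity 3.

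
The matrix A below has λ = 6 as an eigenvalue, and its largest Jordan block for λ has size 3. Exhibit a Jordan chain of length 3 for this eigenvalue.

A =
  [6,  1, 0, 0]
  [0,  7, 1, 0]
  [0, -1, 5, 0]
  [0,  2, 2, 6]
A Jordan chain for λ = 6 of length 3:
v_1 = (1, 0, 0, 0)ᵀ
v_2 = (1, 1, -1, 2)ᵀ
v_3 = (0, 1, 0, 0)ᵀ

Let N = A − (6)·I. We want v_3 with N^3 v_3 = 0 but N^2 v_3 ≠ 0; then v_{j-1} := N · v_j for j = 3, …, 2.

Pick v_3 = (0, 1, 0, 0)ᵀ.
Then v_2 = N · v_3 = (1, 1, -1, 2)ᵀ.
Then v_1 = N · v_2 = (1, 0, 0, 0)ᵀ.

Sanity check: (A − (6)·I) v_1 = (0, 0, 0, 0)ᵀ = 0. ✓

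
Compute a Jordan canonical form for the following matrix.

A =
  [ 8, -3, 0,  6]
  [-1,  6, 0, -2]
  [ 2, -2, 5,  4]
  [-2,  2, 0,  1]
J_2(5) ⊕ J_1(5) ⊕ J_1(5)

The characteristic polynomial is
  det(x·I − A) = x^4 - 20*x^3 + 150*x^2 - 500*x + 625 = (x - 5)^4

Eigenvalues and multiplicities (the geometric multiplicity of λ is n − rank(A − λI), which equals the number of Jordan blocks for λ):
  λ = 5: algebraic multiplicity = 4, geometric multiplicity = 3

Determining the block sizes for each eigenvalue:
  λ = 5: 3 blocks summing to 4 forces exactly one block of size 2 and the rest size 1 → block sizes [2, 1, 1]

Assembling the blocks gives a Jordan form
J =
  [5, 1, 0, 0]
  [0, 5, 0, 0]
  [0, 0, 5, 0]
  [0, 0, 0, 5]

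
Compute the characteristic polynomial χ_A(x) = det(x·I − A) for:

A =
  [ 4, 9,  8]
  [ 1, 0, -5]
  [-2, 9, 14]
x^3 - 18*x^2 + 108*x - 216

Expanding det(x·I − A) (e.g. by cofactor expansion or by noting that A is similar to its Jordan form J, which has the same characteristic polynomial as A) gives
  χ_A(x) = x^3 - 18*x^2 + 108*x - 216
which factors as (x - 6)^3. The eigenvalues (with algebraic multiplicities) are λ = 6 with multiplicity 3.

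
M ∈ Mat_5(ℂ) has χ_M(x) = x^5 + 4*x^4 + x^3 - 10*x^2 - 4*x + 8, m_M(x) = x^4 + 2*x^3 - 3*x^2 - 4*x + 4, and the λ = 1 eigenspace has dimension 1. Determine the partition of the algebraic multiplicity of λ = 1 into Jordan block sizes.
Block sizes for λ = 1: [2]

Step 1 — from the characteristic polynomial, algebraic multiplicity of λ = 1 is 2. From dim ker(M − (1)·I) = 1, there are exactly 1 Jordan blocks for λ = 1.
Step 2 — from the minimal polynomial, the factor (x − 1)^2 tells us the largest block for λ = 1 has size 2.
Step 3 — with total size 2, 1 blocks, and largest block 2, the block sizes (in nonincreasing order) are [2].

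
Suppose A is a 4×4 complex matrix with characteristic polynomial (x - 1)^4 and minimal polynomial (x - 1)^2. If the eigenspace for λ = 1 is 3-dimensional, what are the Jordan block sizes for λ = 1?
Block sizes for λ = 1: [2, 1, 1]

Step 1 — from the characteristic polynomial, algebraic multiplicity of λ = 1 is 4. From dim ker(A − (1)·I) = 3, there are exactly 3 Jordan blocks for λ = 1.
Step 2 — from the minimal polynomial, the factor (x − 1)^2 tells us the largest block for λ = 1 has size 2.
Step 3 — with total size 4, 3 blocks, and largest block 2, the block sizes (in nonincreasing order) are [2, 1, 1].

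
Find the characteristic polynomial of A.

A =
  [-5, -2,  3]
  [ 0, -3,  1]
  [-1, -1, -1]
x^3 + 9*x^2 + 27*x + 27

Expanding det(x·I − A) (e.g. by cofactor expansion or by noting that A is similar to its Jordan form J, which has the same characteristic polynomial as A) gives
  χ_A(x) = x^3 + 9*x^2 + 27*x + 27
which factors as (x + 3)^3. The eigenvalues (with algebraic multiplicities) are λ = -3 with multiplicity 3.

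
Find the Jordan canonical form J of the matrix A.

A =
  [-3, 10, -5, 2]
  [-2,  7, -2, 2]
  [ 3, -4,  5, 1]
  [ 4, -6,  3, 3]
J_3(3) ⊕ J_1(3)

The characteristic polynomial is
  det(x·I − A) = x^4 - 12*x^3 + 54*x^2 - 108*x + 81 = (x - 3)^4

Eigenvalues and multiplicities (the geometric multiplicity of λ is n − rank(A − λI), which equals the number of Jordan blocks for λ):
  λ = 3: algebraic multiplicity = 4, geometric multiplicity = 2

Determining the block sizes for each eigenvalue:
  λ = 3: with am = 4 and gm = 2, the partition is not yet determined (e.g. several partitions of 4 into 2 parts exist). Let N = A − (3)·I. Computing rank(N^1) = 2, rank(N^2) = 1, rank(N^3) = 0; the number of blocks of size ≥ j is rank(N^{j−1}) − rank(N^j), giving [2, 1, 1]. So we have 1 block(s) of size 3, 1 block(s) of size 1 → block sizes [3, 1]

Assembling the blocks gives a Jordan form
J =
  [3, 1, 0, 0]
  [0, 3, 1, 0]
  [0, 0, 3, 0]
  [0, 0, 0, 3]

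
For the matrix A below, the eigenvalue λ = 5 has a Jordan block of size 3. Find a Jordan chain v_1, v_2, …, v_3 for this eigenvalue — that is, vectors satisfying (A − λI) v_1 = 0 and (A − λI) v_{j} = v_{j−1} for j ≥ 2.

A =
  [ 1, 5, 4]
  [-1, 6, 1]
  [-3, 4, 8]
A Jordan chain for λ = 5 of length 3:
v_1 = (-1, 0, -1)ᵀ
v_2 = (-4, -1, -3)ᵀ
v_3 = (1, 0, 0)ᵀ

Let N = A − (5)·I. We want v_3 with N^3 v_3 = 0 but N^2 v_3 ≠ 0; then v_{j-1} := N · v_j for j = 3, …, 2.

Pick v_3 = (1, 0, 0)ᵀ.
Then v_2 = N · v_3 = (-4, -1, -3)ᵀ.
Then v_1 = N · v_2 = (-1, 0, -1)ᵀ.

Sanity check: (A − (5)·I) v_1 = (0, 0, 0)ᵀ = 0. ✓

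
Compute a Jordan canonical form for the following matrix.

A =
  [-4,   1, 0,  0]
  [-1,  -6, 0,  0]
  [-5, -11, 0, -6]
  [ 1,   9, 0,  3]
J_2(-5) ⊕ J_1(0) ⊕ J_1(3)

The characteristic polynomial is
  det(x·I − A) = x^4 + 7*x^3 - 5*x^2 - 75*x = x*(x - 3)*(x + 5)^2

Eigenvalues and multiplicities (the geometric multiplicity of λ is n − rank(A − λI), which equals the number of Jordan blocks for λ):
  λ = -5: algebraic multiplicity = 2, geometric multiplicity = 1
  λ = 0: algebraic multiplicity = 1, geometric multiplicity = 1
  λ = 3: algebraic multiplicity = 1, geometric multiplicity = 1

Determining the block sizes for each eigenvalue:
  λ = -5: one block (gm = 1), so the single block has size am = 2 → block sizes [2]
  λ = 0: one block (gm = 1), so the single block has size am = 1 → block sizes [1]
  λ = 3: one block (gm = 1), so the single block has size am = 1 → block sizes [1]

Assembling the blocks gives a Jordan form
J =
  [-5,  1, 0, 0]
  [ 0, -5, 0, 0]
  [ 0,  0, 0, 0]
  [ 0,  0, 0, 3]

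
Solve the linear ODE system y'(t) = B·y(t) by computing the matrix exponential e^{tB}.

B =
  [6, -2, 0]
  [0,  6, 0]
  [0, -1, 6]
e^{tB} =
  [exp(6*t), -2*t*exp(6*t), 0]
  [0, exp(6*t), 0]
  [0, -t*exp(6*t), exp(6*t)]

Strategy: write B = P · J · P⁻¹ where J is a Jordan canonical form, so e^{tB} = P · e^{tJ} · P⁻¹, and e^{tJ} can be computed block-by-block.

B has Jordan form
J =
  [6, 1, 0]
  [0, 6, 0]
  [0, 0, 6]
(up to reordering of blocks).

Per-block formulas:
  For a 1×1 block at λ = 6: exp(t · [6]) = [e^(6t)].
  For a 2×2 Jordan block J_2(6): exp(t · J_2(6)) = e^(6t)·(I + t·N), where N is the 2×2 nilpotent shift.

After assembling e^{tJ} and conjugating by P, we get:

e^{tB} =
  [exp(6*t), -2*t*exp(6*t), 0]
  [0, exp(6*t), 0]
  [0, -t*exp(6*t), exp(6*t)]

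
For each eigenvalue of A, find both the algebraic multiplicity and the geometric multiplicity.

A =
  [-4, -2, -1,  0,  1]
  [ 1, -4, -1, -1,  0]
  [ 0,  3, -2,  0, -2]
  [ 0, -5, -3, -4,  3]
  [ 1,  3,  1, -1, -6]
λ = -4: alg = 5, geom = 2

Step 1 — factor the characteristic polynomial to read off the algebraic multiplicities:
  χ_A(x) = (x + 4)^5

Step 2 — compute geometric multiplicities via the rank-nullity identity g(λ) = n − rank(A − λI):
  rank(A − (-4)·I) = 3, so dim ker(A − (-4)·I) = n − 3 = 2

Summary:
  λ = -4: algebraic multiplicity = 5, geometric multiplicity = 2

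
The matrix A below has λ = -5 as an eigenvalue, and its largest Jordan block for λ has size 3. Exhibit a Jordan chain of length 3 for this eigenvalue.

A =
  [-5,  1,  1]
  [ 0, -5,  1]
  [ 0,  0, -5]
A Jordan chain for λ = -5 of length 3:
v_1 = (1, 0, 0)ᵀ
v_2 = (1, 1, 0)ᵀ
v_3 = (0, 0, 1)ᵀ

Let N = A − (-5)·I. We want v_3 with N^3 v_3 = 0 but N^2 v_3 ≠ 0; then v_{j-1} := N · v_j for j = 3, …, 2.

Pick v_3 = (0, 0, 1)ᵀ.
Then v_2 = N · v_3 = (1, 1, 0)ᵀ.
Then v_1 = N · v_2 = (1, 0, 0)ᵀ.

Sanity check: (A − (-5)·I) v_1 = (0, 0, 0)ᵀ = 0. ✓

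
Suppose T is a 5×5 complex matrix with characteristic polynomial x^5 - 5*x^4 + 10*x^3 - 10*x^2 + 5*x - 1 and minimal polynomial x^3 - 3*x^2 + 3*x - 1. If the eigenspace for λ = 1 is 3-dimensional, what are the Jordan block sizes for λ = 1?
Block sizes for λ = 1: [3, 1, 1]

Step 1 — from the characteristic polynomial, algebraic multiplicity of λ = 1 is 5. From dim ker(T − (1)·I) = 3, there are exactly 3 Jordan blocks for λ = 1.
Step 2 — from the minimal polynomial, the factor (x − 1)^3 tells us the largest block for λ = 1 has size 3.
Step 3 — with total size 5, 3 blocks, and largest block 3, the block sizes (in nonincreasing order) are [3, 1, 1].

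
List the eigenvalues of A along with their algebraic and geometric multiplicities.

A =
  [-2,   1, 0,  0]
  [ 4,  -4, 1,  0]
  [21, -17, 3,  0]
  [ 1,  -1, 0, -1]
λ = -1: alg = 4, geom = 2

Step 1 — factor the characteristic polynomial to read off the algebraic multiplicities:
  χ_A(x) = (x + 1)^4

Step 2 — compute geometric multiplicities via the rank-nullity identity g(λ) = n − rank(A − λI):
  rank(A − (-1)·I) = 2, so dim ker(A − (-1)·I) = n − 2 = 2

Summary:
  λ = -1: algebraic multiplicity = 4, geometric multiplicity = 2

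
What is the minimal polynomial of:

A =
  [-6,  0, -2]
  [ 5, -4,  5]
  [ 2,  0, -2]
x^2 + 8*x + 16

The characteristic polynomial is χ_A(x) = (x + 4)^3, so the eigenvalues are known. The minimal polynomial is
  m_A(x) = Π_λ (x − λ)^{k_λ}
where k_λ is the size of the *largest* Jordan block for λ (equivalently, the smallest k with (A − λI)^k v = 0 for every generalised eigenvector v of λ).

  λ = -4: largest Jordan block has size 2, contributing (x + 4)^2

So m_A(x) = (x + 4)^2 = x^2 + 8*x + 16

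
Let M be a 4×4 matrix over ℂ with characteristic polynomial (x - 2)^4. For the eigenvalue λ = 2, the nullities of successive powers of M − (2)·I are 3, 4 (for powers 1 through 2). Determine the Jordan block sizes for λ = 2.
Block sizes for λ = 2: [2, 1, 1]

From the dimensions of kernels of powers, the number of Jordan blocks of size at least j is d_j − d_{j−1} where d_j = dim ker(N^j) (with d_0 = 0). Computing the differences gives [3, 1].
The number of blocks of size exactly k is (#blocks of size ≥ k) − (#blocks of size ≥ k + 1), so the partition is: 2 block(s) of size 1, 1 block(s) of size 2.
In nonincreasing order the block sizes are [2, 1, 1].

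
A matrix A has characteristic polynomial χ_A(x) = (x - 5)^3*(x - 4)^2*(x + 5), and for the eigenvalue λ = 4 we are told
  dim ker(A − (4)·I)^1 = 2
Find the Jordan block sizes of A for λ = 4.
Block sizes for λ = 4: [1, 1]

From the dimensions of kernels of powers, the number of Jordan blocks of size at least j is d_j − d_{j−1} where d_j = dim ker(N^j) (with d_0 = 0). Computing the differences gives [2].
The number of blocks of size exactly k is (#blocks of size ≥ k) − (#blocks of size ≥ k + 1), so the partition is: 2 block(s) of size 1.
In nonincreasing order the block sizes are [1, 1].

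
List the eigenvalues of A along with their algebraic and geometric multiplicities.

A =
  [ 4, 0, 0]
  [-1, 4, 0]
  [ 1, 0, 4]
λ = 4: alg = 3, geom = 2

Step 1 — factor the characteristic polynomial to read off the algebraic multiplicities:
  χ_A(x) = (x - 4)^3

Step 2 — compute geometric multiplicities via the rank-nullity identity g(λ) = n − rank(A − λI):
  rank(A − (4)·I) = 1, so dim ker(A − (4)·I) = n − 1 = 2

Summary:
  λ = 4: algebraic multiplicity = 3, geometric multiplicity = 2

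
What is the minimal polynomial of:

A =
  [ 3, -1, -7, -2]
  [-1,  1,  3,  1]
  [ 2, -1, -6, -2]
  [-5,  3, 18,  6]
x^3 - 3*x^2 + 3*x - 1

The characteristic polynomial is χ_A(x) = (x - 1)^4, so the eigenvalues are known. The minimal polynomial is
  m_A(x) = Π_λ (x − λ)^{k_λ}
where k_λ is the size of the *largest* Jordan block for λ (equivalently, the smallest k with (A − λI)^k v = 0 for every generalised eigenvector v of λ).

  λ = 1: largest Jordan block has size 3, contributing (x − 1)^3

So m_A(x) = (x - 1)^3 = x^3 - 3*x^2 + 3*x - 1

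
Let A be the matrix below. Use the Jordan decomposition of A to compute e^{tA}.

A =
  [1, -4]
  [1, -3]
e^{tA} =
  [2*t*exp(-t) + exp(-t), -4*t*exp(-t)]
  [t*exp(-t), -2*t*exp(-t) + exp(-t)]

Strategy: write A = P · J · P⁻¹ where J is a Jordan canonical form, so e^{tA} = P · e^{tJ} · P⁻¹, and e^{tJ} can be computed block-by-block.

A has Jordan form
J =
  [-1,  1]
  [ 0, -1]
(up to reordering of blocks).

Per-block formulas:
  For a 2×2 Jordan block J_2(-1): exp(t · J_2(-1)) = e^(-1t)·(I + t·N), where N is the 2×2 nilpotent shift.

After assembling e^{tJ} and conjugating by P, we get:

e^{tA} =
  [2*t*exp(-t) + exp(-t), -4*t*exp(-t)]
  [t*exp(-t), -2*t*exp(-t) + exp(-t)]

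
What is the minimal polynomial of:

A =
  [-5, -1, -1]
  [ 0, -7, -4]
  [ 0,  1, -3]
x^3 + 15*x^2 + 75*x + 125

The characteristic polynomial is χ_A(x) = (x + 5)^3, so the eigenvalues are known. The minimal polynomial is
  m_A(x) = Π_λ (x − λ)^{k_λ}
where k_λ is the size of the *largest* Jordan block for λ (equivalently, the smallest k with (A − λI)^k v = 0 for every generalised eigenvector v of λ).

  λ = -5: largest Jordan block has size 3, contributing (x + 5)^3

So m_A(x) = (x + 5)^3 = x^3 + 15*x^2 + 75*x + 125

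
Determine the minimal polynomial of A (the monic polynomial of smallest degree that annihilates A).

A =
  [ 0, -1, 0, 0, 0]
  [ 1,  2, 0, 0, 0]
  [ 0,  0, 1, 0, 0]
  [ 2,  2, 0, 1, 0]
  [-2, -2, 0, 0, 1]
x^2 - 2*x + 1

The characteristic polynomial is χ_A(x) = (x - 1)^5, so the eigenvalues are known. The minimal polynomial is
  m_A(x) = Π_λ (x − λ)^{k_λ}
where k_λ is the size of the *largest* Jordan block for λ (equivalently, the smallest k with (A − λI)^k v = 0 for every generalised eigenvector v of λ).

  λ = 1: largest Jordan block has size 2, contributing (x − 1)^2

So m_A(x) = (x - 1)^2 = x^2 - 2*x + 1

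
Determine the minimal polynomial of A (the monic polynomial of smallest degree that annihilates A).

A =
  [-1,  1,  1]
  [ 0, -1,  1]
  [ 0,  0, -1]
x^3 + 3*x^2 + 3*x + 1

The characteristic polynomial is χ_A(x) = (x + 1)^3, so the eigenvalues are known. The minimal polynomial is
  m_A(x) = Π_λ (x − λ)^{k_λ}
where k_λ is the size of the *largest* Jordan block for λ (equivalently, the smallest k with (A − λI)^k v = 0 for every generalised eigenvector v of λ).

  λ = -1: largest Jordan block has size 3, contributing (x + 1)^3

So m_A(x) = (x + 1)^3 = x^3 + 3*x^2 + 3*x + 1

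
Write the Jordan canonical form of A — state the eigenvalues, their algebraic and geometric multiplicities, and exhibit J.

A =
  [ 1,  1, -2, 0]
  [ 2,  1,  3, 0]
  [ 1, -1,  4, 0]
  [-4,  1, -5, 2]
J_3(2) ⊕ J_1(2)

The characteristic polynomial is
  det(x·I − A) = x^4 - 8*x^3 + 24*x^2 - 32*x + 16 = (x - 2)^4

Eigenvalues and multiplicities (the geometric multiplicity of λ is n − rank(A − λI), which equals the number of Jordan blocks for λ):
  λ = 2: algebraic multiplicity = 4, geometric multiplicity = 2

Determining the block sizes for each eigenvalue:
  λ = 2: with am = 4 and gm = 2, the partition is not yet determined (e.g. several partitions of 4 into 2 parts exist). Let N = A − (2)·I. Computing rank(N^1) = 2, rank(N^2) = 1, rank(N^3) = 0; the number of blocks of size ≥ j is rank(N^{j−1}) − rank(N^j), giving [2, 1, 1]. So we have 1 block(s) of size 3, 1 block(s) of size 1 → block sizes [3, 1]

Assembling the blocks gives a Jordan form
J =
  [2, 1, 0, 0]
  [0, 2, 1, 0]
  [0, 0, 2, 0]
  [0, 0, 0, 2]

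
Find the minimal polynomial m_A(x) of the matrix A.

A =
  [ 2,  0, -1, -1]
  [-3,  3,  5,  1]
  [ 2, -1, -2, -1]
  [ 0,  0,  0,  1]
x^3 - 3*x^2 + 3*x - 1

The characteristic polynomial is χ_A(x) = (x - 1)^4, so the eigenvalues are known. The minimal polynomial is
  m_A(x) = Π_λ (x − λ)^{k_λ}
where k_λ is the size of the *largest* Jordan block for λ (equivalently, the smallest k with (A − λI)^k v = 0 for every generalised eigenvector v of λ).

  λ = 1: largest Jordan block has size 3, contributing (x − 1)^3

So m_A(x) = (x - 1)^3 = x^3 - 3*x^2 + 3*x - 1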